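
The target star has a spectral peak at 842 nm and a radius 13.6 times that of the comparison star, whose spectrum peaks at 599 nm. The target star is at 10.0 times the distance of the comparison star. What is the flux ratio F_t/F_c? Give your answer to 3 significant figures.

0.474

Wien's law: T_t/T_c = λ_c/λ_t = 599/842 = 0.7114.
L_t/L_c = (R_t/R_c)²(T_t/T_c)⁴ = (13.6)²(0.7114)⁴ = 47.37.
F_t/F_c = (L_t/L_c)/(d_t/d_c)² = 47.37/(10.0)² = 0.4737.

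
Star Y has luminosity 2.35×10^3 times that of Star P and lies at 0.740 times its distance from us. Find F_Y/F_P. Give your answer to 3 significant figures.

F = L/(4πd²), so F_Y/F_P = (L_Y/L_P) / (d_Y/d_P)²
= 2.35×10^3 / (0.740)² = 2.35×10^3 / 0.5476 = 4291.

4.29×10^3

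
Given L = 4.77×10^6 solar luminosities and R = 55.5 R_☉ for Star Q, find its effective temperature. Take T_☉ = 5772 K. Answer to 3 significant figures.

3.62×10^4 K

T/T_☉ = (L/L_☉)^(1/4) / (R/R_☉)^(1/2)
T = 5772 × (4.77×10^6)^(1/4) / √(55.5) = 5772 × 46.73 / 7.450 = 3.621×10^4 K.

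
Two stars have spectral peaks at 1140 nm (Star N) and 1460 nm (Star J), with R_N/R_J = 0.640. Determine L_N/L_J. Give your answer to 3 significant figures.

1.10

Wien's law gives T ∝ 1/λ_max, so T_N/T_J = λ_J/λ_N = 1460/1140 = 1.281.
Then L ∝ R²T⁴ gives L_N/L_J = (0.640)² × (1.281)⁴ = 0.4096 × 2.690 = 1.102.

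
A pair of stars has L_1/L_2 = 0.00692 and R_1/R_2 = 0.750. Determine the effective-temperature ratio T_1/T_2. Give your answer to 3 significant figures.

L ∝ R²T⁴ gives T ∝ (L/R²)^(1/4), so
T_1/T_2 = (0.00692 / 0.750²)^(1/4) = (0.01230)^(1/4) = 0.3330.

0.333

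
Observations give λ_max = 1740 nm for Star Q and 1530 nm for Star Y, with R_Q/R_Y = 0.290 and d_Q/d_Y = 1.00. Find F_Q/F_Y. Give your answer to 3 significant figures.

0.0503

Wien's law: T_Q/T_Y = λ_Y/λ_Q = 1530/1740 = 0.8793.
L_Q/L_Y = (R_Q/R_Y)²(T_Q/T_Y)⁴ = (0.290)²(0.8793)⁴ = 0.05028.
F_Q/F_Y = (L_Q/L_Y)/(d_Q/d_Y)² = 0.05028/(1.00)² = 0.05028.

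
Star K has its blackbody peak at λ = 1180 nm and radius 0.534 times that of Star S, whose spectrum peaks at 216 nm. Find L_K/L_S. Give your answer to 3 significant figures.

Wien's law gives T ∝ 1/λ_max, so T_K/T_S = λ_S/λ_K = 216/1180 = 0.1831.
Then L ∝ R²T⁴ gives L_K/L_S = (0.534)² × (0.1831)⁴ = 0.2852 × 0.001123 = 3.202×10^-4.

3.20×10^-4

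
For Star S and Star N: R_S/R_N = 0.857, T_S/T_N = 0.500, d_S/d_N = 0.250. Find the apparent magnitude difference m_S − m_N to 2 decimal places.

L_S/L_N = (0.857)²(0.500)⁴ = 0.04590.
F_S/F_N = (L_S/L_N)/(d_S/d_N)² = 0.04590/0.06250 = 0.7344.
m_S − m_N = −2.5 log₁₀(0.7344) = 0.34.

0.34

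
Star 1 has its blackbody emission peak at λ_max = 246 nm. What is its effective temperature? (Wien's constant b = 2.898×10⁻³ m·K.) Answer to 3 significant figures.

T = b/λ_max = 2.898×10⁻³ / (246×10⁻⁹) = 1.178×10^4 K.

1.18×10^4 K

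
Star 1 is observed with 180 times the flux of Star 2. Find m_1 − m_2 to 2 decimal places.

-5.64

m_1 − m_2 = −2.5 log₁₀(F_1/F_2) = −2.5 log₁₀(180) = −2.5 × (2.255) = -5.638.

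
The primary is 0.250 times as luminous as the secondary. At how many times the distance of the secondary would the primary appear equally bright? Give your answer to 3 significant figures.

Equal flux requires L_p/d_p² = L_s/d_s², so d_p/d_s = √(L_p/L_s)
= √(0.250) = 0.5000.

0.500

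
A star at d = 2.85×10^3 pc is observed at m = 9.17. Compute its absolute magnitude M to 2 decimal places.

-3.10

M = m − 5 log₁₀(d/10 pc) = 9.17 − 5 log₁₀(2.85×10^3/10)
  = 9.17 − 5 × 2.455 = 9.17 − 12.27 = -3.10.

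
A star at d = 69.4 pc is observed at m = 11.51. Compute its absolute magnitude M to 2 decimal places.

7.30

M = m − 5 log₁₀(d/10 pc) = 11.51 − 5 log₁₀(69.4/10)
  = 11.51 − 5 × 0.841 = 11.51 − 4.21 = 7.30.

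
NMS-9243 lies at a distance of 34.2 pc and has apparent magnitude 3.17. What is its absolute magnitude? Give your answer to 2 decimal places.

M = m − 5 log₁₀(d/10 pc) = 3.17 − 5 log₁₀(34.2/10)
  = 3.17 − 5 × 0.534 = 3.17 − 2.67 = 0.50.

0.50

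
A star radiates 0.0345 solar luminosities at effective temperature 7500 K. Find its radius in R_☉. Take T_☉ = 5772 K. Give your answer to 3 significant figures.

R/R_☉ = √(L/L_☉) / (T/T_☉)² = √(0.0345) / (1.299)²
       = 0.1857 / 1.688 = 0.1100.

0.110 R_☉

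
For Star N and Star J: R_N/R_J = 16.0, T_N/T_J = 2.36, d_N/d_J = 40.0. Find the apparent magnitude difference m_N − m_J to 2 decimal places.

L_N/L_J = (16.0)²(2.36)⁴ = 7941.
F_N/F_J = (L_N/L_J)/(d_N/d_J)² = 7941/1600 = 4.963.
m_N − m_J = −2.5 log₁₀(4.963) = -1.74.

-1.74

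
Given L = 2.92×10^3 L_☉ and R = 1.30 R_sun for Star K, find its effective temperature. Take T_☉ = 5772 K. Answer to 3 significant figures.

3.72×10^4 K

T/T_☉ = (L/L_☉)^(1/4) / (R/R_☉)^(1/2)
T = 5772 × (2.92×10^3)^(1/4) / √(1.30) = 5772 × 7.351 / 1.140 = 3.721×10^4 K.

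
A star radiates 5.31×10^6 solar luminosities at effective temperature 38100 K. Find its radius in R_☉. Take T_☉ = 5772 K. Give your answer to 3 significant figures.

R/R_☉ = √(L/L_☉) / (T/T_☉)² = √(5.31×10^6) / (6.601)²
       = 2304 / 43.57 = 52.89.

52.9 R_☉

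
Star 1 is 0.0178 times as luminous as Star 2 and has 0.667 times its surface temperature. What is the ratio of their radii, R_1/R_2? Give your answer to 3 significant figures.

L ∝ R²T⁴ gives R ∝ √L / T², so
R_1/R_2 = √(0.0178) / (0.667)² = 0.1334 / 0.4449 = 0.2999.

0.300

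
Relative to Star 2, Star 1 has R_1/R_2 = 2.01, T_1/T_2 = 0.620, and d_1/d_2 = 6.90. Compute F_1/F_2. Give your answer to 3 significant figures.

L_1/L_2 = (R_1/R_2)²(T_1/T_2)⁴ = (2.01)² × (0.620)⁴ = 0.5970.
F_1/F_2 = (L_1/L_2)/(d_1/d_2)² = 0.5970 / (6.90)² = 0.01254.

0.0125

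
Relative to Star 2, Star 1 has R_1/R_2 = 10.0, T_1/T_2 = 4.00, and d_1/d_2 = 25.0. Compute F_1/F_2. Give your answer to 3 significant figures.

L_1/L_2 = (R_1/R_2)²(T_1/T_2)⁴ = (10.0)² × (4.00)⁴ = 2.560×10^4.
F_1/F_2 = (L_1/L_2)/(d_1/d_2)² = 2.560×10^4 / (25.0)² = 40.96.

41.0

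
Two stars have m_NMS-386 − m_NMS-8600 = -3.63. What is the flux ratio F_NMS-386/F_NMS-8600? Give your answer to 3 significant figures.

F_NMS-386/F_NMS-8600 = 10^(−(m_NMS-386 − m_NMS-8600)/2.5) = 10^(3.63/2.5) = 10^1.452 = 28.31.

28.3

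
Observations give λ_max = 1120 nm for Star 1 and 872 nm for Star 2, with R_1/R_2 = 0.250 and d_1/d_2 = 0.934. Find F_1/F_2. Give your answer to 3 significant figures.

Wien's law: T_1/T_2 = λ_2/λ_1 = 872/1120 = 0.7786.
L_1/L_2 = (R_1/R_2)²(T_1/T_2)⁴ = (0.250)²(0.7786)⁴ = 0.02297.
F_1/F_2 = (L_1/L_2)/(d_1/d_2)² = 0.02297/(0.934)² = 0.02633.

0.0263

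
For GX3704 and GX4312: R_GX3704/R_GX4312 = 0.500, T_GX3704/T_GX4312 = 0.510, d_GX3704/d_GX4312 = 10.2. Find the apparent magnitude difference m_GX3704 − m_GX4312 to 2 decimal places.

L_GX3704/L_GX4312 = (0.500)²(0.510)⁴ = 0.01691.
F_GX3704/F_GX4312 = (L_GX3704/L_GX4312)/(d_GX3704/d_GX4312)² = 0.01691/104.0 = 1.626×10^-4.
m_GX3704 − m_GX4312 = −2.5 log₁₀(1.626×10^-4) = 9.47.

9.47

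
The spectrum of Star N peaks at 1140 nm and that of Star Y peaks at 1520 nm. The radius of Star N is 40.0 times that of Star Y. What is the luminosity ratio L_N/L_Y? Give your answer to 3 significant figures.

5.06×10^3

Wien's law gives T ∝ 1/λ_max, so T_N/T_Y = λ_Y/λ_N = 1520/1140 = 1.333.
Then L ∝ R²T⁴ gives L_N/L_Y = (40.0)² × (1.333)⁴ = 1600 × 3.160 = 5057.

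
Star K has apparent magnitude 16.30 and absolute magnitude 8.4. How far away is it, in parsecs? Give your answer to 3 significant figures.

m − M = 5 log₁₀(d/10 pc)
16.30 − (8.4) = 7.90 = 5 log₁₀(d/10)
d = 10 × 10^(7.90/5) = 10 × 10^1.580 = 380.2 pc.

380 pc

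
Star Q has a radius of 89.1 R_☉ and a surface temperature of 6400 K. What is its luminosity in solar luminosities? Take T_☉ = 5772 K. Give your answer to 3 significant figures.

1.20×10^4 solar luminosities

L/L_☉ = (R/R_☉)² (T/T_☉)⁴ = (89.1)² × (6400/5772)⁴
       = 7939 × (1.109)⁴ = 7939 × 1.512 = 1.200×10^4.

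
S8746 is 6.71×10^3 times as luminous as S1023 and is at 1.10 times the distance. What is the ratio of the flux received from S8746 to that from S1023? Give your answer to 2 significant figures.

F = L/(4πd²), so F_S8746/F_S1023 = (L_S8746/L_S1023) / (d_S8746/d_S1023)²
= 6.71×10^3 / (1.10)² = 6.71×10^3 / 1.210 = 5545.

5.5×10^3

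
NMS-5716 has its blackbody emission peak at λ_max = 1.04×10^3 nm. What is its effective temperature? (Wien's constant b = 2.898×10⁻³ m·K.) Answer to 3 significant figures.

T = b/λ_max = 2.898×10⁻³ / (1.04×10^3×10⁻⁹) = 2787 K.

2.79×10^3 K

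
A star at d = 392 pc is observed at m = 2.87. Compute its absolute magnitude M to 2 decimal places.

M = m − 5 log₁₀(d/10 pc) = 2.87 − 5 log₁₀(392/10)
  = 2.87 − 5 × 1.593 = 2.87 − 7.97 = -5.10.

-5.10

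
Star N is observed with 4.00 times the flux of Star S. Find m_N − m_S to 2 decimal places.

-1.51

m_N − m_S = −2.5 log₁₀(F_N/F_S) = −2.5 log₁₀(4.00) = −2.5 × (0.602) = -1.505.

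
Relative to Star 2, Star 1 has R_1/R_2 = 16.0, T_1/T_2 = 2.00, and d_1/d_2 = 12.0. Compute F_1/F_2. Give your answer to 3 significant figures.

L_1/L_2 = (R_1/R_2)²(T_1/T_2)⁴ = (16.0)² × (2.00)⁴ = 4096.
F_1/F_2 = (L_1/L_2)/(d_1/d_2)² = 4096 / (12.0)² = 28.44.

28.4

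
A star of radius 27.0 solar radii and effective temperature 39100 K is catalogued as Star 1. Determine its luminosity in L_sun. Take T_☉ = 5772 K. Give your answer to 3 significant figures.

1.54×10^6 L_sun

L/L_☉ = (R/R_☉)² (T/T_☉)⁴ = (27.0)² × (39100/5772)⁴
       = 729.0 × (6.774)⁴ = 729.0 × 2106 = 1.535×10^6.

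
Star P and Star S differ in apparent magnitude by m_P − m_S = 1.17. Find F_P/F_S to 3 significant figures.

0.340

F_P/F_S = 10^(−(m_P − m_S)/2.5) = 10^(-1.17/2.5) = 10^-0.468 = 0.3404.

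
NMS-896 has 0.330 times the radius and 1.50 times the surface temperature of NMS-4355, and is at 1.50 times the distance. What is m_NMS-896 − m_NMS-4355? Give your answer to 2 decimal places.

L_NMS-896/L_NMS-4355 = (0.330)²(1.50)⁴ = 0.5513.
F_NMS-896/F_NMS-4355 = (L_NMS-896/L_NMS-4355)/(d_NMS-896/d_NMS-4355)² = 0.5513/2.250 = 0.2450.
m_NMS-896 − m_NMS-4355 = −2.5 log₁₀(0.2450) = 1.53.

1.53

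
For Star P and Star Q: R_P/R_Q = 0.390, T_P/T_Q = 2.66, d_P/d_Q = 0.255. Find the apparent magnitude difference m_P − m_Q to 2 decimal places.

L_P/L_Q = (0.390)²(2.66)⁴ = 7.615.
F_P/F_Q = (L_P/L_Q)/(d_P/d_Q)² = 7.615/0.06502 = 117.1.
m_P − m_Q = −2.5 log₁₀(117.1) = -5.17.

-5.17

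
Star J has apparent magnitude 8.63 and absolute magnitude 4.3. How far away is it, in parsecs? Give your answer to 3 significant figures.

m − M = 5 log₁₀(d/10 pc)
8.63 − (4.3) = 4.33 = 5 log₁₀(d/10)
d = 10 × 10^(4.33/5) = 10 × 10^0.866 = 73.45 pc.

73.5 pc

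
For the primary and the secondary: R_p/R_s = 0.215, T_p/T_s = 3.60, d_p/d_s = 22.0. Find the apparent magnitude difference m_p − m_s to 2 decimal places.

4.49

L_p/L_s = (0.215)²(3.60)⁴ = 7.764.
F_p/F_s = (L_p/L_s)/(d_p/d_s)² = 7.764/484.0 = 0.01604.
m_p − m_s = −2.5 log₁₀(0.01604) = 4.49.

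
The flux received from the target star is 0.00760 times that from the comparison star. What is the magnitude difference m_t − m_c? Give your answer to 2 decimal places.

5.30

m_t − m_c = −2.5 log₁₀(F_t/F_c) = −2.5 log₁₀(0.00760) = −2.5 × (-2.119) = 5.298.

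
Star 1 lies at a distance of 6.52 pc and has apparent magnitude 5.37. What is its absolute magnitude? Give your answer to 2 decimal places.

6.30

M = m − 5 log₁₀(d/10 pc) = 5.37 − 5 log₁₀(6.52/10)
  = 5.37 − 5 × -0.186 = 5.37 − -0.93 = 6.30.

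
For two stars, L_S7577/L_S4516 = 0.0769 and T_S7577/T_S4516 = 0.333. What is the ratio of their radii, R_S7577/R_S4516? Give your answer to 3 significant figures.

L ∝ R²T⁴ gives R ∝ √L / T², so
R_S7577/R_S4516 = √(0.0769) / (0.333)² = 0.2773 / 0.1109 = 2.501.

2.50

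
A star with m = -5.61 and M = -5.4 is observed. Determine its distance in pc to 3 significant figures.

m − M = 5 log₁₀(d/10 pc)
-5.61 − (-5.4) = -0.21 = 5 log₁₀(d/10)
d = 10 × 10^(-0.21/5) = 10 × 10^-0.042 = 9.078 pc.

9.08 pc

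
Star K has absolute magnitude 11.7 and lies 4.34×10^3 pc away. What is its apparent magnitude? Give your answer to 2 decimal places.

24.89

m = M + 5 log₁₀(d/10 pc) = 11.7 + 5 log₁₀(4.34×10^3/10)
  = 11.7 + 5 × 2.637 = 11.7 + 13.19 = 24.89.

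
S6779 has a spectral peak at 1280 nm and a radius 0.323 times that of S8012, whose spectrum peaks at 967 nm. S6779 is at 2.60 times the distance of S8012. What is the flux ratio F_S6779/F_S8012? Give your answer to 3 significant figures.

0.00503

Wien's law: T_S6779/T_S8012 = λ_S8012/λ_S6779 = 967/1280 = 0.7555.
L_S6779/L_S8012 = (R_S6779/R_S8012)²(T_S6779/T_S8012)⁴ = (0.323)²(0.7555)⁴ = 0.03398.
F_S6779/F_S8012 = (L_S6779/L_S8012)/(d_S6779/d_S8012)² = 0.03398/(2.60)² = 0.005027.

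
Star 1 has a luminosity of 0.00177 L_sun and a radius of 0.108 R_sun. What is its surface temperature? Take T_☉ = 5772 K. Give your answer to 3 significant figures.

3.60×10^3 K

T/T_☉ = (L/L_☉)^(1/4) / (R/R_☉)^(1/2)
T = 5772 × (0.00177)^(1/4) / √(0.108) = 5772 × 0.2051 / 0.3286 = 3603 K.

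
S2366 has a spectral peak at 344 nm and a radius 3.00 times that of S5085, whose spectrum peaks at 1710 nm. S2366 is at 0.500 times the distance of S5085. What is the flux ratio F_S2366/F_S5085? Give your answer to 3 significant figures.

2.20×10^4

Wien's law: T_S2366/T_S5085 = λ_S5085/λ_S2366 = 1710/344 = 4.971.
L_S2366/L_S5085 = (R_S2366/R_S5085)²(T_S2366/T_S5085)⁴ = (3.00)²(4.971)⁴ = 5495.
F_S2366/F_S5085 = (L_S2366/L_S5085)/(d_S2366/d_S5085)² = 5495/(0.500)² = 2.198×10^4.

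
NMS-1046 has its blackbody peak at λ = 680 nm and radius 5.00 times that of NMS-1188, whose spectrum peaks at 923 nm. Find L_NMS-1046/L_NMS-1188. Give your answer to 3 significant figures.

84.9

Wien's law gives T ∝ 1/λ_max, so T_NMS-1046/T_NMS-1188 = λ_NMS-1188/λ_NMS-1046 = 923/680 = 1.357.
Then L ∝ R²T⁴ gives L_NMS-1046/L_NMS-1188 = (5.00)² × (1.357)⁴ = 25.00 × 3.394 = 84.86.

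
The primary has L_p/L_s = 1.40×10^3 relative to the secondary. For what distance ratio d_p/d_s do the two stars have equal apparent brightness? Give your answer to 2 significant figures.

37

Equal flux requires L_p/d_p² = L_s/d_s², so d_p/d_s = √(L_p/L_s)
= √(1.40×10^3) = 37.42.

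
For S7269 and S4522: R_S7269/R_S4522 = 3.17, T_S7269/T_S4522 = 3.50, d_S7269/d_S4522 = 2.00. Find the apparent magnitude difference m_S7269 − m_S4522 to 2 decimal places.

-6.44

L_S7269/L_S4522 = (3.17)²(3.50)⁴ = 1508.
F_S7269/F_S4522 = (L_S7269/L_S4522)/(d_S7269/d_S4522)² = 1508/4.000 = 377.0.
m_S7269 − m_S4522 = −2.5 log₁₀(377.0) = -6.44.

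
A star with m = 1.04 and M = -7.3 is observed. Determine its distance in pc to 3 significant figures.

466 pc

m − M = 5 log₁₀(d/10 pc)
1.04 − (-7.3) = 8.34 = 5 log₁₀(d/10)
d = 10 × 10^(8.34/5) = 10 × 10^1.668 = 465.6 pc.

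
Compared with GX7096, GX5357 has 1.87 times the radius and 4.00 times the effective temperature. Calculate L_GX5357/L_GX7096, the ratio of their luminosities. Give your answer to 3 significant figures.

895

From the Stefan–Boltzmann law, L ∝ R²T⁴, so
L_GX5357/L_GX7096 = (R_GX5357/R_GX7096)² (T_GX5357/T_GX7096)⁴ = (1.87)² × (4.00)⁴ = 3.497 × 256.0 = 895.2.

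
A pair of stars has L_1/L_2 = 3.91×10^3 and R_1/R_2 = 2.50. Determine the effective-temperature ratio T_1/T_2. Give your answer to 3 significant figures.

L ∝ R²T⁴ gives T ∝ (L/R²)^(1/4), so
T_1/T_2 = (3.91×10^3 / 2.50²)^(1/4) = (625.6)^(1/4) = 5.001.

5.00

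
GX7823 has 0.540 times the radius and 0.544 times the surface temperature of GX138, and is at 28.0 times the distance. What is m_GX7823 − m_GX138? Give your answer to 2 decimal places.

L_GX7823/L_GX138 = (0.540)²(0.544)⁴ = 0.02554.
F_GX7823/F_GX138 = (L_GX7823/L_GX138)/(d_GX7823/d_GX138)² = 0.02554/784.0 = 3.257×10^-5.
m_GX7823 − m_GX138 = −2.5 log₁₀(3.257×10^-5) = 11.22.

11.22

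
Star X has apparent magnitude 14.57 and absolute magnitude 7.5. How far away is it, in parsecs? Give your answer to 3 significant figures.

259 pc

m − M = 5 log₁₀(d/10 pc)
14.57 − (7.5) = 7.07 = 5 log₁₀(d/10)
d = 10 × 10^(7.07/5) = 10 × 10^1.414 = 259.4 pc.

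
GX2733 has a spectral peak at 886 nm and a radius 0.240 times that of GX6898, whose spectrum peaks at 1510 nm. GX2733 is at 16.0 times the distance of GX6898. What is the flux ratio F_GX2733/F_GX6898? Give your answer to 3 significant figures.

0.00190

Wien's law: T_GX2733/T_GX6898 = λ_GX6898/λ_GX2733 = 1510/886 = 1.704.
L_GX2733/L_GX6898 = (R_GX2733/R_GX6898)²(T_GX2733/T_GX6898)⁴ = (0.240)²(1.704)⁴ = 0.4860.
F_GX2733/F_GX6898 = (L_GX2733/L_GX6898)/(d_GX2733/d_GX6898)² = 0.4860/(16.0)² = 0.001898.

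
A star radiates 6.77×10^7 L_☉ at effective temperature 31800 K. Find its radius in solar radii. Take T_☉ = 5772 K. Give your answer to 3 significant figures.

271 solar radii

R/R_☉ = √(L/L_☉) / (T/T_☉)² = √(6.77×10^7) / (5.509)²
       = 8228 / 30.35 = 271.1.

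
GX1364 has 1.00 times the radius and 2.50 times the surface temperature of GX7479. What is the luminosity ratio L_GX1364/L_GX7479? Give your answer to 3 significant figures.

From the Stefan–Boltzmann law, L ∝ R²T⁴, so
L_GX1364/L_GX7479 = (R_GX1364/R_GX7479)² (T_GX1364/T_GX7479)⁴ = (1.00)² × (2.50)⁴ = 1.000 × 39.06 = 39.06.

39.1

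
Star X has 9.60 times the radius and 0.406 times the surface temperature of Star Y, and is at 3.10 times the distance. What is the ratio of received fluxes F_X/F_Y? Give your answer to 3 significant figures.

0.261

L_X/L_Y = (R_X/R_Y)²(T_X/T_Y)⁴ = (9.60)² × (0.406)⁴ = 2.504.
F_X/F_Y = (L_X/L_Y)/(d_X/d_Y)² = 2.504 / (3.10)² = 0.2606.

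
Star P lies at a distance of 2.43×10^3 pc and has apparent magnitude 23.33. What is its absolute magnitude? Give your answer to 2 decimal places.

11.40

M = m − 5 log₁₀(d/10 pc) = 23.33 − 5 log₁₀(2.43×10^3/10)
  = 23.33 − 5 × 2.386 = 23.33 − 11.93 = 11.40.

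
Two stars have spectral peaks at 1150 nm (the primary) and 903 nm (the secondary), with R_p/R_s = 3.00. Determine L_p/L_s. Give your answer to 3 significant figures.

3.42

Wien's law gives T ∝ 1/λ_max, so T_p/T_s = λ_s/λ_p = 903/1150 = 0.7852.
Then L ∝ R²T⁴ gives L_p/L_s = (3.00)² × (0.7852)⁴ = 9.000 × 0.3802 = 3.421.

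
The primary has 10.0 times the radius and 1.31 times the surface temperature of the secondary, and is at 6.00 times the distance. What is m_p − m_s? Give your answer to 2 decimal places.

-2.28

L_p/L_s = (10.0)²(1.31)⁴ = 294.5.
F_p/F_s = (L_p/L_s)/(d_p/d_s)² = 294.5/36.00 = 8.181.
m_p − m_s = −2.5 log₁₀(8.181) = -2.28.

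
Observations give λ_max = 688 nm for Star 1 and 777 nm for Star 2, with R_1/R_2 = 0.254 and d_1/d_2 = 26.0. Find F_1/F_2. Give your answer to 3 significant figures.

Wien's law: T_1/T_2 = λ_2/λ_1 = 777/688 = 1.129.
L_1/L_2 = (R_1/R_2)²(T_1/T_2)⁴ = (0.254)²(1.129)⁴ = 0.1050.
F_1/F_2 = (L_1/L_2)/(d_1/d_2)² = 0.1050/(26.0)² = 1.553×10^-4.

1.55×10^-4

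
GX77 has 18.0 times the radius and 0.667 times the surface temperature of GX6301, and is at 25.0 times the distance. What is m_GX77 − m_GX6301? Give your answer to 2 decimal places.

L_GX77/L_GX6301 = (18.0)²(0.667)⁴ = 64.13.
F_GX77/F_GX6301 = (L_GX77/L_GX6301)/(d_GX77/d_GX6301)² = 64.13/625.0 = 0.1026.
m_GX77 − m_GX6301 = −2.5 log₁₀(0.1026) = 2.47.

2.47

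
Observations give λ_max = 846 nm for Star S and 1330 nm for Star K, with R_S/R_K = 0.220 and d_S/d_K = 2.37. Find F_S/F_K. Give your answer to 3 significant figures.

0.0526

Wien's law: T_S/T_K = λ_K/λ_S = 1330/846 = 1.572.
L_S/L_K = (R_S/R_K)²(T_S/T_K)⁴ = (0.220)²(1.572)⁴ = 0.2956.
F_S/F_K = (L_S/L_K)/(d_S/d_K)² = 0.2956/(2.37)² = 0.05263.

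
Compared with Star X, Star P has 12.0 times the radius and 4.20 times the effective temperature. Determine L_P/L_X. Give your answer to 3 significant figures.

From the Stefan–Boltzmann law, L ∝ R²T⁴, so
L_P/L_X = (R_P/R_X)² (T_P/T_X)⁴ = (12.0)² × (4.20)⁴ = 144.0 × 311.2 = 4.481×10^4.

4.48×10^4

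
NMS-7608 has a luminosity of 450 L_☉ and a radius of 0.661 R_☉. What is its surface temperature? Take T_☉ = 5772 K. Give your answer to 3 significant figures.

T/T_☉ = (L/L_☉)^(1/4) / (R/R_☉)^(1/2)
T = 5772 × (450)^(1/4) / √(0.661) = 5772 × 4.606 / 0.8130 = 3.270×10^4 K.

3.27×10^4 K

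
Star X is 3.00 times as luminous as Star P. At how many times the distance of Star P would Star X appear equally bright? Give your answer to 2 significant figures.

1.7

Equal flux requires L_X/d_X² = L_P/d_P², so d_X/d_P = √(L_X/L_P)
= √(3.00) = 1.732.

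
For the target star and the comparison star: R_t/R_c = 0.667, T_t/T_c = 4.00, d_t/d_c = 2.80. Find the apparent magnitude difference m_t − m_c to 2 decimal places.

L_t/L_c = (0.667)²(4.00)⁴ = 113.9.
F_t/F_c = (L_t/L_c)/(d_t/d_c)² = 113.9/7.840 = 14.53.
m_t − m_c = −2.5 log₁₀(14.53) = -2.91.

-2.91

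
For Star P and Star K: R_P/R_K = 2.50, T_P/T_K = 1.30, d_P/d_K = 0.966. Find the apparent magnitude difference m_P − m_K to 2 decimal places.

-3.20

L_P/L_K = (2.50)²(1.30)⁴ = 17.85.
F_P/F_K = (L_P/L_K)/(d_P/d_K)² = 17.85/0.9332 = 19.13.
m_P − m_K = −2.5 log₁₀(19.13) = -3.20.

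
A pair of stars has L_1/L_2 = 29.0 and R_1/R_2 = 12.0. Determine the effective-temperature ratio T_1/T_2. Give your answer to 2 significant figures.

0.67

L ∝ R²T⁴ gives T ∝ (L/R²)^(1/4), so
T_1/T_2 = (29.0 / 12.0²)^(1/4) = (0.2014)^(1/4) = 0.6699.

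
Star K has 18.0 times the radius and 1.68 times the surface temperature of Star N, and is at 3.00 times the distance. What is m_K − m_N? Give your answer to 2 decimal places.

-6.14

L_K/L_N = (18.0)²(1.68)⁴ = 2581.
F_K/F_N = (L_K/L_N)/(d_K/d_N)² = 2581/9.000 = 286.8.
m_K − m_N = −2.5 log₁₀(286.8) = -6.14.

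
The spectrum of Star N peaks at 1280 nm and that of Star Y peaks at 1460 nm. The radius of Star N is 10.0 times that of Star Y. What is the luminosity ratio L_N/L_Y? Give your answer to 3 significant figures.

Wien's law gives T ∝ 1/λ_max, so T_N/T_Y = λ_Y/λ_N = 1460/1280 = 1.141.
Then L ∝ R²T⁴ gives L_N/L_Y = (10.0)² × (1.141)⁴ = 100.0 × 1.693 = 169.3.

169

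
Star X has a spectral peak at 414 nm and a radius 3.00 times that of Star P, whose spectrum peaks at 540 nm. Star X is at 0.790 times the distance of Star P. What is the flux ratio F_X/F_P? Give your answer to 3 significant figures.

41.7

Wien's law: T_X/T_P = λ_P/λ_X = 540/414 = 1.304.
L_X/L_P = (R_X/R_P)²(T_X/T_P)⁴ = (3.00)²(1.304)⁴ = 26.05.
F_X/F_P = (L_X/L_P)/(d_X/d_P)² = 26.05/(0.790)² = 41.74.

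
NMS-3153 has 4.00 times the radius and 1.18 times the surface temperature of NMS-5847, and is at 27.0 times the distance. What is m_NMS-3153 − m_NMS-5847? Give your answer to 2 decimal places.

3.43

L_NMS-3153/L_NMS-5847 = (4.00)²(1.18)⁴ = 31.02.
F_NMS-3153/F_NMS-5847 = (L_NMS-3153/L_NMS-5847)/(d_NMS-3153/d_NMS-5847)² = 31.02/729.0 = 0.04255.
m_NMS-3153 − m_NMS-5847 = −2.5 log₁₀(0.04255) = 3.43.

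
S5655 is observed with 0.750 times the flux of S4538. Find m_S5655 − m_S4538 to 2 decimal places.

m_S5655 − m_S4538 = −2.5 log₁₀(F_S5655/F_S4538) = −2.5 log₁₀(0.750) = −2.5 × (-0.125) = 0.312.

0.31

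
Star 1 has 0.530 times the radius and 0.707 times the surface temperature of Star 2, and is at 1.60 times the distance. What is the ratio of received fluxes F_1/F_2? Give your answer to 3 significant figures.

L_1/L_2 = (R_1/R_2)²(T_1/T_2)⁴ = (0.530)² × (0.707)⁴ = 0.07018.
F_1/F_2 = (L_1/L_2)/(d_1/d_2)² = 0.07018 / (1.60)² = 0.02742.

0.0274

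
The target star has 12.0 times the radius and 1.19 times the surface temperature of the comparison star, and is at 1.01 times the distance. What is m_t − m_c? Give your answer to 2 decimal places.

L_t/L_c = (12.0)²(1.19)⁴ = 288.8.
F_t/F_c = (L_t/L_c)/(d_t/d_c)² = 288.8/1.020 = 283.1.
m_t − m_c = −2.5 log₁₀(283.1) = -6.13.

-6.13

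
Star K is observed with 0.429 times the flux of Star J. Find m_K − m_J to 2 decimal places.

0.92

m_K − m_J = −2.5 log₁₀(F_K/F_J) = −2.5 log₁₀(0.429) = −2.5 × (-0.368) = 0.919.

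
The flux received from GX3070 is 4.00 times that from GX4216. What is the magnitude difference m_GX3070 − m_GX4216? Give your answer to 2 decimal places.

m_GX3070 − m_GX4216 = −2.5 log₁₀(F_GX3070/F_GX4216) = −2.5 log₁₀(4.00) = −2.5 × (0.602) = -1.505.

-1.51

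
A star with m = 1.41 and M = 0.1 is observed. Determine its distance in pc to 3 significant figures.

m − M = 5 log₁₀(d/10 pc)
1.41 − (0.1) = 1.31 = 5 log₁₀(d/10)
d = 10 × 10^(1.31/5) = 10 × 10^0.262 = 18.28 pc.

18.3 pc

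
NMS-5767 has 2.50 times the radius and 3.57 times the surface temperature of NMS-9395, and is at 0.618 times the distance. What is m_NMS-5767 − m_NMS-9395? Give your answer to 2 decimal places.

-8.56

L_NMS-5767/L_NMS-9395 = (2.50)²(3.57)⁴ = 1015.
F_NMS-5767/F_NMS-9395 = (L_NMS-5767/L_NMS-9395)/(d_NMS-5767/d_NMS-9395)² = 1015/0.3819 = 2658.
m_NMS-5767 − m_NMS-9395 = −2.5 log₁₀(2658) = -8.56.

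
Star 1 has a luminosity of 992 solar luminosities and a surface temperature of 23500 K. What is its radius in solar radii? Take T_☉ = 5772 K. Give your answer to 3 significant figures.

R/R_☉ = √(L/L_☉) / (T/T_☉)² = √(992) / (4.071)²
       = 31.50 / 16.58 = 1.900.

1.90 solar radii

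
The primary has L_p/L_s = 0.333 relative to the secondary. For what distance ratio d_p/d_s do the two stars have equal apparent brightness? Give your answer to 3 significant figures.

Equal flux requires L_p/d_p² = L_s/d_s², so d_p/d_s = √(L_p/L_s)
= √(0.333) = 0.5771.

0.577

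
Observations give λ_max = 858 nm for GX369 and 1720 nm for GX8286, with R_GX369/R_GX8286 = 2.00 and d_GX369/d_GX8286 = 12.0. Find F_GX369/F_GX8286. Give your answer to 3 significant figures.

Wien's law: T_GX369/T_GX8286 = λ_GX8286/λ_GX369 = 1720/858 = 2.005.
L_GX369/L_GX8286 = (R_GX369/R_GX8286)²(T_GX369/T_GX8286)⁴ = (2.00)²(2.005)⁴ = 64.60.
F_GX369/F_GX8286 = (L_GX369/L_GX8286)/(d_GX369/d_GX8286)² = 64.60/(12.0)² = 0.4486.

0.449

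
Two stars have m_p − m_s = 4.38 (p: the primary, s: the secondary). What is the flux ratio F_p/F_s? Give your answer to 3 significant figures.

F_p/F_s = 10^(−(m_p − m_s)/2.5) = 10^(-4.38/2.5) = 10^-1.752 = 0.01770.

0.0177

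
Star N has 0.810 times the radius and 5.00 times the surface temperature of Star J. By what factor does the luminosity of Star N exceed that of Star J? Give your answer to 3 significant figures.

From the Stefan–Boltzmann law, L ∝ R²T⁴, so
L_N/L_J = (R_N/R_J)² (T_N/T_J)⁴ = (0.810)² × (5.00)⁴ = 0.6561 × 625.0 = 410.1.

410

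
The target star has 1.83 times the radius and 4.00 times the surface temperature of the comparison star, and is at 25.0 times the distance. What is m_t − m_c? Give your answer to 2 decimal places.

L_t/L_c = (1.83)²(4.00)⁴ = 857.3.
F_t/F_c = (L_t/L_c)/(d_t/d_c)² = 857.3/625.0 = 1.372.
m_t − m_c = −2.5 log₁₀(1.372) = -0.34.

-0.34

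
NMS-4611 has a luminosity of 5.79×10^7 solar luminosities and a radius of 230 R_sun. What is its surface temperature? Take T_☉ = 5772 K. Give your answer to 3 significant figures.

3.32×10^4 K

T/T_☉ = (L/L_☉)^(1/4) / (R/R_☉)^(1/2)
T = 5772 × (5.79×10^7)^(1/4) / √(230) = 5772 × 87.23 / 15.17 = 3.320×10^4 K.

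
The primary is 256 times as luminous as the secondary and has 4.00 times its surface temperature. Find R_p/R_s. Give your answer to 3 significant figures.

L ∝ R²T⁴ gives R ∝ √L / T², so
R_p/R_s = √(256) / (4.00)² = 16.00 / 16.00 = 1.000.

1.00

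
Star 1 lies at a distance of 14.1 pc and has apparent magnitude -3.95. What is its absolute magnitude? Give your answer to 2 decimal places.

-4.70

M = m − 5 log₁₀(d/10 pc) = -3.95 − 5 log₁₀(14.1/10)
  = -3.95 − 5 × 0.149 = -3.95 − 0.75 = -4.70.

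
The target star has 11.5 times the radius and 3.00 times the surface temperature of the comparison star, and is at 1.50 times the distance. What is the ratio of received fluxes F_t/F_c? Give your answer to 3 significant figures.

4.76×10^3

L_t/L_c = (R_t/R_c)²(T_t/T_c)⁴ = (11.5)² × (3.00)⁴ = 1.071×10^4.
F_t/F_c = (L_t/L_c)/(d_t/d_c)² = 1.071×10^4 / (1.50)² = 4761.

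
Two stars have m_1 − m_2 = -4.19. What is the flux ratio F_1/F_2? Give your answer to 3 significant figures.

F_1/F_2 = 10^(−(m_1 − m_2)/2.5) = 10^(4.19/2.5) = 10^1.676 = 47.42.

47.4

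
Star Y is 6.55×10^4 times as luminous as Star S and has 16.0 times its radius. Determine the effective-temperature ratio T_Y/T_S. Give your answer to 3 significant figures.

4.00

L ∝ R²T⁴ gives T ∝ (L/R²)^(1/4), so
T_Y/T_S = (6.55×10^4 / 16.0²)^(1/4) = (255.9)^(1/4) = 3.999.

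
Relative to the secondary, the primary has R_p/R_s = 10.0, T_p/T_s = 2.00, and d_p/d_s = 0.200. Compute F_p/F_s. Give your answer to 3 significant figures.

4.00×10^4

L_p/L_s = (R_p/R_s)²(T_p/T_s)⁴ = (10.0)² × (2.00)⁴ = 1600.
F_p/F_s = (L_p/L_s)/(d_p/d_s)² = 1600 / (0.200)² = 4.000×10^4.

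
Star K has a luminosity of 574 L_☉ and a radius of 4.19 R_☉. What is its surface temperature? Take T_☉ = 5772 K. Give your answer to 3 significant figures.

T/T_☉ = (L/L_☉)^(1/4) / (R/R_☉)^(1/2)
T = 5772 × (574)^(1/4) / √(4.19) = 5772 × 4.895 / 2.047 = 1.380×10^4 K.

1.38×10^4 K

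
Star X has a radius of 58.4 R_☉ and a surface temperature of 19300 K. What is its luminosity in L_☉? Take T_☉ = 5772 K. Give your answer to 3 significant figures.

4.26×10^5 L_☉

L/L_☉ = (R/R_☉)² (T/T_☉)⁴ = (58.4)² × (19300/5772)⁴
       = 3411 × (3.344)⁴ = 3411 × 125.0 = 4.263×10^5.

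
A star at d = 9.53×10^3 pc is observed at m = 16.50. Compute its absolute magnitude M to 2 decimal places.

M = m − 5 log₁₀(d/10 pc) = 16.50 − 5 log₁₀(9.53×10^3/10)
  = 16.50 − 5 × 2.979 = 16.50 − 14.90 = 1.60.

1.60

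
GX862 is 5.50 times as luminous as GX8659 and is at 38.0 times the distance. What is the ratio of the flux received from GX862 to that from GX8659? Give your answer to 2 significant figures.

0.0038

F = L/(4πd²), so F_GX862/F_GX8659 = (L_GX862/L_GX8659) / (d_GX862/d_GX8659)²
= 5.50 / (38.0)² = 5.50 / 1444 = 0.003809.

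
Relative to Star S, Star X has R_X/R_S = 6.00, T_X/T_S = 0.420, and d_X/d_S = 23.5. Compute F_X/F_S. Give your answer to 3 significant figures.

0.00203

L_X/L_S = (R_X/R_S)²(T_X/T_S)⁴ = (6.00)² × (0.420)⁴ = 1.120.
F_X/F_S = (L_X/L_S)/(d_X/d_S)² = 1.120 / (23.5)² = 0.002028.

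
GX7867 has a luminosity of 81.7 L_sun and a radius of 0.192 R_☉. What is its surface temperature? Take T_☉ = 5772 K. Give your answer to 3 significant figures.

T/T_☉ = (L/L_☉)^(1/4) / (R/R_☉)^(1/2)
T = 5772 × (81.7)^(1/4) / √(0.192) = 5772 × 3.006 / 0.4382 = 3.960×10^4 K.

3.96×10^4 K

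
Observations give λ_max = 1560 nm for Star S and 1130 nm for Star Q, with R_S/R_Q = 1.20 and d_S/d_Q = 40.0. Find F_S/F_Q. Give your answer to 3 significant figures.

Wien's law: T_S/T_Q = λ_Q/λ_S = 1130/1560 = 0.7244.
L_S/L_Q = (R_S/R_Q)²(T_S/T_Q)⁴ = (1.20)²(0.7244)⁴ = 0.3964.
F_S/F_Q = (L_S/L_Q)/(d_S/d_Q)² = 0.3964/(40.0)² = 2.478×10^-4.

2.48×10^-4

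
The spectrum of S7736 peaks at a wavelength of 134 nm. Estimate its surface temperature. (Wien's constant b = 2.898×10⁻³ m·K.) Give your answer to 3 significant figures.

T = b/λ_max = 2.898×10⁻³ / (134×10⁻⁹) = 2.163×10^4 K.

2.16×10^4 K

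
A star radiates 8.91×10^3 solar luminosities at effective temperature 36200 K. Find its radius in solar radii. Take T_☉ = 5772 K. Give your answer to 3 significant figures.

2.40 solar radii

R/R_☉ = √(L/L_☉) / (T/T_☉)² = √(8.91×10^3) / (6.272)²
       = 94.39 / 39.33 = 2.400.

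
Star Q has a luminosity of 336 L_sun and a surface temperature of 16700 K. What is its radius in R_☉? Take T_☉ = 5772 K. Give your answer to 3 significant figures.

R/R_☉ = √(L/L_☉) / (T/T_☉)² = √(336) / (2.893)²
       = 18.33 / 8.371 = 2.190.

2.19 R_☉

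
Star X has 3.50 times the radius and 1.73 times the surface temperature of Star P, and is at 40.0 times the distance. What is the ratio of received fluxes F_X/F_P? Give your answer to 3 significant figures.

0.0686

L_X/L_P = (R_X/R_P)²(T_X/T_P)⁴ = (3.50)² × (1.73)⁴ = 109.7.
F_X/F_P = (L_X/L_P)/(d_X/d_P)² = 109.7 / (40.0)² = 0.06858.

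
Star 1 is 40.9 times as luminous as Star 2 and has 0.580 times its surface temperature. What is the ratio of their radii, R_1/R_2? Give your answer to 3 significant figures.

L ∝ R²T⁴ gives R ∝ √L / T², so
R_1/R_2 = √(40.9) / (0.580)² = 6.395 / 0.3364 = 19.01.

19.0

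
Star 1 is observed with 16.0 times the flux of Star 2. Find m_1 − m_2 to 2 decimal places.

-3.01

m_1 − m_2 = −2.5 log₁₀(F_1/F_2) = −2.5 log₁₀(16.0) = −2.5 × (1.204) = -3.010.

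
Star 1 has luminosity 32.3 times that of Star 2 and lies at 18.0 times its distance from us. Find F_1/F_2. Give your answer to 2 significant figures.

0.10

F = L/(4πd²), so F_1/F_2 = (L_1/L_2) / (d_1/d_2)²
= 32.3 / (18.0)² = 32.3 / 324.0 = 0.09969.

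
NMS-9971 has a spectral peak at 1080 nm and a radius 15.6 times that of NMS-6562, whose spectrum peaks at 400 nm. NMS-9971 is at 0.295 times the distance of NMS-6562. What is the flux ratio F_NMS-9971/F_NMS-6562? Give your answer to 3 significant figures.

52.6

Wien's law: T_NMS-9971/T_NMS-6562 = λ_NMS-6562/λ_NMS-9971 = 400/1080 = 0.3704.
L_NMS-9971/L_NMS-6562 = (R_NMS-9971/R_NMS-6562)²(T_NMS-9971/T_NMS-6562)⁴ = (15.6)²(0.3704)⁴ = 4.579.
F_NMS-9971/F_NMS-6562 = (L_NMS-9971/L_NMS-6562)/(d_NMS-9971/d_NMS-6562)² = 4.579/(0.295)² = 52.62.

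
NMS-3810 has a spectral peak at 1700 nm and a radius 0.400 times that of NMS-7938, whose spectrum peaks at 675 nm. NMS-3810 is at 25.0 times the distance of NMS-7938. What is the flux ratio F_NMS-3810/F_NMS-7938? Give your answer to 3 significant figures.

Wien's law: T_NMS-3810/T_NMS-7938 = λ_NMS-7938/λ_NMS-3810 = 675/1700 = 0.3971.
L_NMS-3810/L_NMS-7938 = (R_NMS-3810/R_NMS-7938)²(T_NMS-3810/T_NMS-7938)⁴ = (0.400)²(0.3971)⁴ = 0.003977.
F_NMS-3810/F_NMS-7938 = (L_NMS-3810/L_NMS-7938)/(d_NMS-3810/d_NMS-7938)² = 0.003977/(25.0)² = 6.363×10^-6.

6.36×10^-6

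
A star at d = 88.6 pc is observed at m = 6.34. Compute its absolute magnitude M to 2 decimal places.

M = m − 5 log₁₀(d/10 pc) = 6.34 − 5 log₁₀(88.6/10)
  = 6.34 − 5 × 0.947 = 6.34 − 4.74 = 1.60.

1.60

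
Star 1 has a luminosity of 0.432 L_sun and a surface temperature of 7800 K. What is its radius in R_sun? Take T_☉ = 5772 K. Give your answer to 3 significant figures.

0.360 R_sun

R/R_☉ = √(L/L_☉) / (T/T_☉)² = √(0.432) / (1.351)²
       = 0.6573 / 1.826 = 0.3599.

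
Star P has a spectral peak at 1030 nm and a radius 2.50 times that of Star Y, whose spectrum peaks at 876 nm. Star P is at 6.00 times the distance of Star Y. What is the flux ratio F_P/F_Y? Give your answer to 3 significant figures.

0.0908

Wien's law: T_P/T_Y = λ_Y/λ_P = 876/1030 = 0.8505.
L_P/L_Y = (R_P/R_Y)²(T_P/T_Y)⁴ = (2.50)²(0.8505)⁴ = 3.270.
F_P/F_Y = (L_P/L_Y)/(d_P/d_Y)² = 3.270/(6.00)² = 0.09083.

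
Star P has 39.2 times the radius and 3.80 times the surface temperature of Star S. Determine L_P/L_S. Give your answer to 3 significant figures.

3.20×10^5

From the Stefan–Boltzmann law, L ∝ R²T⁴, so
L_P/L_S = (R_P/R_S)² (T_P/T_S)⁴ = (39.2)² × (3.80)⁴ = 1537 × 208.5 = 3.204×10^5.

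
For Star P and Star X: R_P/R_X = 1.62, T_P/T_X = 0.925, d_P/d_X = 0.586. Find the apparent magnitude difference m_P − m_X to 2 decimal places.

L_P/L_X = (1.62)²(0.925)⁴ = 1.921.
F_P/F_X = (L_P/L_X)/(d_P/d_X)² = 1.921/0.3434 = 5.595.
m_P − m_X = −2.5 log₁₀(5.595) = -1.87.

-1.87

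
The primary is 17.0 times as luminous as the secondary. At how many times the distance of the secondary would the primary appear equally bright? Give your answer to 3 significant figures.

Equal flux requires L_p/d_p² = L_s/d_s², so d_p/d_s = √(L_p/L_s)
= √(17.0) = 4.123.

4.12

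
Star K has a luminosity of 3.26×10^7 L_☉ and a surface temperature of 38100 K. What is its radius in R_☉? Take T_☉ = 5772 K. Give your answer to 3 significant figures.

R/R_☉ = √(L/L_☉) / (T/T_☉)² = √(3.26×10^7) / (6.601)²
       = 5710 / 43.57 = 131.0.

131 R_☉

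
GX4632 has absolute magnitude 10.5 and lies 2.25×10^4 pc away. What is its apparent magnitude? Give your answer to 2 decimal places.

m = M + 5 log₁₀(d/10 pc) = 10.5 + 5 log₁₀(2.25×10^4/10)
  = 10.5 + 5 × 3.352 = 10.5 + 16.76 = 27.26.

27.26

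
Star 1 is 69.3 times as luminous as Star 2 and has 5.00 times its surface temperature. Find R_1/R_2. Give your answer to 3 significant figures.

L ∝ R²T⁴ gives R ∝ √L / T², so
R_1/R_2 = √(69.3) / (5.00)² = 8.325 / 25.00 = 0.3330.

0.333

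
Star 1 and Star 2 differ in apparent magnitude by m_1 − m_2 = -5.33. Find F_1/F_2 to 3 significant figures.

136

F_1/F_2 = 10^(−(m_1 − m_2)/2.5) = 10^(5.33/2.5) = 10^2.132 = 135.5.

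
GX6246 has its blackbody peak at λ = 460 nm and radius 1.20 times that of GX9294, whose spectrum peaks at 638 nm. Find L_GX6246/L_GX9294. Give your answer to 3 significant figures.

Wien's law gives T ∝ 1/λ_max, so T_GX6246/T_GX9294 = λ_GX9294/λ_GX6246 = 638/460 = 1.387.
Then L ∝ R²T⁴ gives L_GX6246/L_GX9294 = (1.20)² × (1.387)⁴ = 1.440 × 3.700 = 5.329.

5.33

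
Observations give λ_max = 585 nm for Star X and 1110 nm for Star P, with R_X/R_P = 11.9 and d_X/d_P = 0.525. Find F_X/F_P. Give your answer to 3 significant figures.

Wien's law: T_X/T_P = λ_P/λ_X = 1110/585 = 1.897.
L_X/L_P = (R_X/R_P)²(T_X/T_P)⁴ = (11.9)²(1.897)⁴ = 1836.
F_X/F_P = (L_X/L_P)/(d_X/d_P)² = 1836/(0.525)² = 6660.

6.66×10^3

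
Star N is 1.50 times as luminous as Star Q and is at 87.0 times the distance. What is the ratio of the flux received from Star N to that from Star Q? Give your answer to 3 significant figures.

1.98×10^-4

F = L/(4πd²), so F_N/F_Q = (L_N/L_Q) / (d_N/d_Q)²
= 1.50 / (87.0)² = 1.50 / 7569 = 1.982×10^-4.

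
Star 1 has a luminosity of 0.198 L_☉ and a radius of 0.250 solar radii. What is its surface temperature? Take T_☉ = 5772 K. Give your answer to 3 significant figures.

T/T_☉ = (L/L_☉)^(1/4) / (R/R_☉)^(1/2)
T = 5772 × (0.198)^(1/4) / √(0.250) = 5772 × 0.6671 / 0.5000 = 7701 K.

7.70×10^3 K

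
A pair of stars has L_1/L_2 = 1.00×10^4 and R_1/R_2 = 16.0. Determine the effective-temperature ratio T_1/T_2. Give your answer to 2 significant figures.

L ∝ R²T⁴ gives T ∝ (L/R²)^(1/4), so
T_1/T_2 = (1.00×10^4 / 16.0²)^(1/4) = (39.06)^(1/4) = 2.500.

2.5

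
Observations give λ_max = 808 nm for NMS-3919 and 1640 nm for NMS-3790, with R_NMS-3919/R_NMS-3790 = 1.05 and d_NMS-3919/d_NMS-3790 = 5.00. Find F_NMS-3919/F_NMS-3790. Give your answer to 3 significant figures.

Wien's law: T_NMS-3919/T_NMS-3790 = λ_NMS-3790/λ_NMS-3919 = 1640/808 = 2.030.
L_NMS-3919/L_NMS-3790 = (R_NMS-3919/R_NMS-3790)²(T_NMS-3919/T_NMS-3790)⁴ = (1.05)²(2.030)⁴ = 18.71.
F_NMS-3919/F_NMS-3790 = (L_NMS-3919/L_NMS-3790)/(d_NMS-3919/d_NMS-3790)² = 18.71/(5.00)² = 0.7485.

0.748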